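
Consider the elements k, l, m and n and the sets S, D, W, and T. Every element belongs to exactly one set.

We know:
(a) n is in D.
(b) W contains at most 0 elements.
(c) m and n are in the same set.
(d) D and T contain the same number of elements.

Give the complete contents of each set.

S = {}; D = {m, n}; W = {}; T = {k, l}

From (a): n ∈ D.
(b): W already has 0, so the rest are out.
(c): m matches n: m ∉ S.
(c): m matches n: m ∈ D.
Suppose k ∈ S: no assignment then satisfies all the clues, so k ∉ S.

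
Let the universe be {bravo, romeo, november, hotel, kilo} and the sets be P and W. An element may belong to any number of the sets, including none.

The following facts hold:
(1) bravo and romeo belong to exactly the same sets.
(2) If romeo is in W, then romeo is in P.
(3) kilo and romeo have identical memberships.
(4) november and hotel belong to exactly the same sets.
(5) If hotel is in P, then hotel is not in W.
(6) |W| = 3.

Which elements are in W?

W = {bravo, kilo, romeo}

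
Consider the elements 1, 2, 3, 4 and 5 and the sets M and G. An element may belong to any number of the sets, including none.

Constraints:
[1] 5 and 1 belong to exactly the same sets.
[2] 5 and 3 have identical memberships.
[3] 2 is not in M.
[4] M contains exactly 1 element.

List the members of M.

M = {4}

From (3): 2 ∉ M.
Suppose 1 ∈ M: no assignment then satisfies all the clues, so 1 ∉ M.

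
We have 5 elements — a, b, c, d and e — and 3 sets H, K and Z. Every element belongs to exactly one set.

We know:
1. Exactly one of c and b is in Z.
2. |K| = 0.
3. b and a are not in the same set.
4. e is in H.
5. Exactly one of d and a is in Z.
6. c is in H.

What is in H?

H = {a, c, e}

From (4): e ∈ H.
From (6): c ∈ H.
(1) (exactly one): b ∈ Z.
(2): K already has 0, so the rest are out.
(3): a ∉ Z.
(5) (exactly one): d ∈ Z.
Only one set left: a ∈ H.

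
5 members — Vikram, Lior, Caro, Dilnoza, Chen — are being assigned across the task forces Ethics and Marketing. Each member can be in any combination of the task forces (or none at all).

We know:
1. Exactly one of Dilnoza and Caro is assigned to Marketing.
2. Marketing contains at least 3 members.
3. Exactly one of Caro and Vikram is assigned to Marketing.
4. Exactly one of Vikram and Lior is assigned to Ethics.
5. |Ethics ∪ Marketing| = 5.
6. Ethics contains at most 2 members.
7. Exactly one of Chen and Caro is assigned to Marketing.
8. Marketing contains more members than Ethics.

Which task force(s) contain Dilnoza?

Dilnoza: Marketing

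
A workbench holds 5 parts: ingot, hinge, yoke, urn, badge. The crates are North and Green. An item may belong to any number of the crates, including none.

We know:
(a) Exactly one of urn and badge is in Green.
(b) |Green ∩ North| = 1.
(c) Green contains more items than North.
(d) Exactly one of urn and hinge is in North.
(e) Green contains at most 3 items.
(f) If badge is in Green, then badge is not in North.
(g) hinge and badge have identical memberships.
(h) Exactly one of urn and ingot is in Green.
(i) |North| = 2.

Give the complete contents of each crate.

North = {ingot, urn}; Green = {badge, hinge, ingot}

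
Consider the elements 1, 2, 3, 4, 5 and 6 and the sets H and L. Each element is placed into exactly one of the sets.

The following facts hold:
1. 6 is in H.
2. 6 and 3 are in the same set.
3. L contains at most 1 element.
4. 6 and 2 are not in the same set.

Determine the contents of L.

L = {2}

From (1): 6 ∈ H.
(2): 3 matches 6: 3 ∈ H.
(4): 2 ∉ H.
Only one set left: 2 ∈ L.
(3): L already has 1, so the rest are out.
Only one set left: 1 ∈ H.
Only one set left: 4 ∈ H.
Only one set left: 5 ∈ H.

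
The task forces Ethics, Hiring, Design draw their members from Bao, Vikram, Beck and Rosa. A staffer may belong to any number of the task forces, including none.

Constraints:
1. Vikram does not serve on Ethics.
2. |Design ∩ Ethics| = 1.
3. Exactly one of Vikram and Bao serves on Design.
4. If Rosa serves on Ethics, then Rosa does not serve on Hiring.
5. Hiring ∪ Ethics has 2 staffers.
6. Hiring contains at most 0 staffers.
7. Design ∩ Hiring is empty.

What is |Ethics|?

2

From (1): Vikram ∉ Ethics.
(6): Hiring already has 0, so the rest are out.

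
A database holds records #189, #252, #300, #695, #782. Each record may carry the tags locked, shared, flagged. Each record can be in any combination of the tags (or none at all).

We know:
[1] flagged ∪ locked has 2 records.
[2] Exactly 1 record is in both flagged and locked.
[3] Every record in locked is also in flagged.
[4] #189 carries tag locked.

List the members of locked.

locked = {#189}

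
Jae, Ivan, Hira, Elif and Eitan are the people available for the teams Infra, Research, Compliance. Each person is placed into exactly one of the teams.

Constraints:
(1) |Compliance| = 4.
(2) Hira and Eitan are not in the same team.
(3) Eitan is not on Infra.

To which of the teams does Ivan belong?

From (3): Eitan ∉ Infra.
Suppose Ivan ∈ Infra: no assignment then satisfies all the clues, so Ivan ∉ Infra.

Ivan: Compliance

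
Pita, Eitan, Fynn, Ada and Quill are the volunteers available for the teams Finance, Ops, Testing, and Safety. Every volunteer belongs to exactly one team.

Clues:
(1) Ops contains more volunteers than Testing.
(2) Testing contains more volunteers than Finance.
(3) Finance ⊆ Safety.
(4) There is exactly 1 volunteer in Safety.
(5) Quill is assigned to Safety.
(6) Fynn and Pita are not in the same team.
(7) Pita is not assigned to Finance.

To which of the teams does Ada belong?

From (5): Quill ∈ Safety.
From (7): Pita ∉ Finance.
(4): Safety already has 1, so the rest are out.
(3) contrapositive: Eitan ∉ Finance.
(3) contrapositive: Fynn ∉ Finance.
(3) contrapositive: Ada ∉ Finance.
Suppose Ada ∉ Ops: no assignment then satisfies all the clues, so Ada ∈ Ops.

Ada: Ops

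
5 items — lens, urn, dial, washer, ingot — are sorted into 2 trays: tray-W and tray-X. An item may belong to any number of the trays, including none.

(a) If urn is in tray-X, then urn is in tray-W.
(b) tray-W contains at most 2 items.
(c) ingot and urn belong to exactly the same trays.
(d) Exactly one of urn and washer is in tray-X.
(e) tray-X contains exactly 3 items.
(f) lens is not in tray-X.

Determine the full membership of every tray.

tray-W = {ingot, urn}; tray-X = {dial, ingot, urn}

From (f): lens ∉ tray-X.
Suppose lens ∈ tray-W: no assignment then satisfies all the clues, so lens ∉ tray-W.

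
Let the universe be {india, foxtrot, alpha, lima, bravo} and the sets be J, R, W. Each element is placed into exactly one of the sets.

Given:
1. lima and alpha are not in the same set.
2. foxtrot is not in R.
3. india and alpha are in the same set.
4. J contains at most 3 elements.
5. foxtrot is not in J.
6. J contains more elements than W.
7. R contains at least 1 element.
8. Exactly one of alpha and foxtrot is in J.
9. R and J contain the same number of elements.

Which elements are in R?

R = {bravo, lima}

From (2): foxtrot ∉ R.
From (5): foxtrot ∉ J.
(8) (exactly one): alpha ∈ J.
Only one set left: foxtrot ∈ W.
(1): lima ∉ J.
(3): india matches alpha: india ∈ J.
Suppose lima ∉ R: no assignment then satisfies all the clues, so lima ∈ R.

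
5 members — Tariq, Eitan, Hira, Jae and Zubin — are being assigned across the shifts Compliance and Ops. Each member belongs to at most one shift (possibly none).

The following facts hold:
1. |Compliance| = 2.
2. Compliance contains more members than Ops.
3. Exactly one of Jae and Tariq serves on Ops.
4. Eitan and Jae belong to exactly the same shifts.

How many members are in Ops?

1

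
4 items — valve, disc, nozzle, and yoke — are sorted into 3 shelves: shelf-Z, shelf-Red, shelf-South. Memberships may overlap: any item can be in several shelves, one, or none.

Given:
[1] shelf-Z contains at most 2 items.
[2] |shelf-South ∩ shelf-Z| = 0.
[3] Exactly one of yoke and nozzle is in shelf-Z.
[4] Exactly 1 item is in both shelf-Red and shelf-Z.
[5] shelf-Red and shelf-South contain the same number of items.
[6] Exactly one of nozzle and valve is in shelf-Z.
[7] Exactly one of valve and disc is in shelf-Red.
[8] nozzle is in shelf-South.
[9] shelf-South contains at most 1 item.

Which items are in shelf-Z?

shelf-Z = {valve, yoke}

From (8): nozzle ∈ shelf-South.
(9): shelf-South already has 1, so the rest are out.
Suppose valve ∉ shelf-Z: no assignment then satisfies all the clues, so valve ∈ shelf-Z.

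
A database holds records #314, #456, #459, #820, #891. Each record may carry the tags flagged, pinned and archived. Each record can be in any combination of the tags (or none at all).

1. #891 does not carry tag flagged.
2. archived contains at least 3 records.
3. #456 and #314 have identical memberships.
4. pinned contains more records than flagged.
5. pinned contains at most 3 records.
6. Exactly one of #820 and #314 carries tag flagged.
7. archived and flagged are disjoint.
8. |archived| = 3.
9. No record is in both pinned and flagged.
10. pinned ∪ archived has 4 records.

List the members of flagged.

flagged = {#820}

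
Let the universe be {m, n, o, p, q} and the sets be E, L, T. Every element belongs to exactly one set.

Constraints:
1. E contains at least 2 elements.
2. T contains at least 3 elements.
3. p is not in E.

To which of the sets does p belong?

p: T

From (3): p ∉ E.
Suppose p ∈ L: no assignment then satisfies all the clues, so p ∉ L.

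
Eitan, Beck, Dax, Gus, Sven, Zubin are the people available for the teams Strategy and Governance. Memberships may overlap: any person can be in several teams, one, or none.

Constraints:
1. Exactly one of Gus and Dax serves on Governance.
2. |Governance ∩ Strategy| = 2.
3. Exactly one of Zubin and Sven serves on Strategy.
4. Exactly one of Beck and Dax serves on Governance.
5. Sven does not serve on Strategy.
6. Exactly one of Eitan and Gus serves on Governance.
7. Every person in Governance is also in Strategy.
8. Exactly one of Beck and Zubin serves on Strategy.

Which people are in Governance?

Governance = {Dax, Eitan}

From (5): Sven ∉ Strategy.
(3) (exactly one): Zubin ∈ Strategy.
(7) contrapositive: Sven ∉ Governance.
(8) (exactly one): Beck ∉ Strategy.
(7) contrapositive: Beck ∉ Governance.
(4) (exactly one): Dax ∈ Governance.
(7) with Dax ∈ Governance: Dax ∈ Strategy.
(1) (exactly one): Gus ∉ Governance.
(6) (exactly one): Eitan ∈ Governance.
(7) with Eitan ∈ Governance: Eitan ∈ Strategy.
Suppose Zubin ∈ Governance: no assignment then satisfies all the clues, so Zubin ∉ Governance.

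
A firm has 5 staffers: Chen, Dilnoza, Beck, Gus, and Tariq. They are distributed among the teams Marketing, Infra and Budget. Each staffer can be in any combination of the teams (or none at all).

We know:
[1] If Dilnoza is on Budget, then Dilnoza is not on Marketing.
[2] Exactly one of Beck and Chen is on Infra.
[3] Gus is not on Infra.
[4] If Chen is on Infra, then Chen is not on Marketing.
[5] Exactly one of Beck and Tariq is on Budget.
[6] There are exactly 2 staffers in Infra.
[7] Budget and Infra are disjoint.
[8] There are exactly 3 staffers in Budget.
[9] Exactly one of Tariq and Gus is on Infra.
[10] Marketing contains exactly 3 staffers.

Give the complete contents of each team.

Marketing = {Beck, Gus, Tariq}; Infra = {Chen, Tariq}; Budget = {Beck, Dilnoza, Gus}

From (3): Gus ∉ Infra.
(9) (exactly one): Tariq ∈ Infra.
(7) (disjoint): Tariq ∉ Budget.
(5) (exactly one): Beck ∈ Budget.
(7) (disjoint): Beck ∉ Infra.
(2) (exactly one): Chen ∈ Infra.
(4): Chen ∉ Marketing.
(6): Infra already has 2, so the rest are out.
(7) (disjoint): Chen ∉ Budget.
(8): only 3 candidates remain for Budget, so all are in.
(1): Dilnoza ∉ Marketing.
(10): only 3 candidates remain for Marketing, so all are in.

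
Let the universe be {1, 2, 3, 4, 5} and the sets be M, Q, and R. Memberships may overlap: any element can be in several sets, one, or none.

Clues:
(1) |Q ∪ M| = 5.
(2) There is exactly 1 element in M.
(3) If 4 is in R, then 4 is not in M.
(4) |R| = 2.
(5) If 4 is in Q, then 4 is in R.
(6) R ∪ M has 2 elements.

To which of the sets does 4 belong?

4: Q, R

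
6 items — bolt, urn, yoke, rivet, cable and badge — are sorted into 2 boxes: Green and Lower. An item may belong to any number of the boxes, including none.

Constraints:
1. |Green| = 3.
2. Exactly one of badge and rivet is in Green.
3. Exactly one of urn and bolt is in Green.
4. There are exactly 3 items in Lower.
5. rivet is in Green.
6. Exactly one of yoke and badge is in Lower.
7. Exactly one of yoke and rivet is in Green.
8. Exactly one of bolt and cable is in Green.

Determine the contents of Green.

Green = {cable, rivet, urn}

From (5): rivet ∈ Green.
(2) (exactly one): badge ∉ Green.
(7) (exactly one): yoke ∉ Green.
Suppose bolt ∈ Green: no assignment then satisfies all the clues, so bolt ∉ Green.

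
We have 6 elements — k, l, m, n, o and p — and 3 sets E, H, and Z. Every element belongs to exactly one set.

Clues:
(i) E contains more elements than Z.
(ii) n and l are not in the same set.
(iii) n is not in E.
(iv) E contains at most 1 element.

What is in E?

E = {l}

From (iii): n ∉ E.
Suppose k ∈ E: no assignment then satisfies all the clues, so k ∉ E.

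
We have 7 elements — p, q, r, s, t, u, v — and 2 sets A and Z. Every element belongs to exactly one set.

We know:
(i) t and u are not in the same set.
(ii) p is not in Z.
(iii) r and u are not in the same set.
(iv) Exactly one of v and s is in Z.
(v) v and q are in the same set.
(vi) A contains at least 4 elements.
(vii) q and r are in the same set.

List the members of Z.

From (ii): p ∉ Z.
Only one set left: p ∈ A.
Suppose q ∈ Z: no assignment then satisfies all the clues, so q ∉ Z.

Z = {s, u}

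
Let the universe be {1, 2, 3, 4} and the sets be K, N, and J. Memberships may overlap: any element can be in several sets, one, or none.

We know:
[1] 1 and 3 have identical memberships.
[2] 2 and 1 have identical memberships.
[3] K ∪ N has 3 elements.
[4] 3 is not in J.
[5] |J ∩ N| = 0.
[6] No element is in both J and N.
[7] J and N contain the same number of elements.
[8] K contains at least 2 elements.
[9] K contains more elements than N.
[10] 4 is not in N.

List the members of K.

K = {1, 2, 3}

From (4): 3 ∉ J.
From (10): 4 ∉ N.
(1): 1 matches 3: 1 ∉ J.
(2): 2 matches 1: 2 ∉ J.
Suppose 1 ∉ K: no assignment then satisfies all the clues, so 1 ∈ K.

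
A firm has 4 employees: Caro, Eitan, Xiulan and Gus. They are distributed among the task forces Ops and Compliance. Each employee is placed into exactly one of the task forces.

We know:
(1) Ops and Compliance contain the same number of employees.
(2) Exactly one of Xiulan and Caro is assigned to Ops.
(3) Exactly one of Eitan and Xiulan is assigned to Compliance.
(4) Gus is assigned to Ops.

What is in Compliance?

Compliance = {Caro, Eitan}

From (4): Gus ∈ Ops.
Suppose Caro ∉ Compliance: no assignment then satisfies all the clues, so Caro ∈ Compliance.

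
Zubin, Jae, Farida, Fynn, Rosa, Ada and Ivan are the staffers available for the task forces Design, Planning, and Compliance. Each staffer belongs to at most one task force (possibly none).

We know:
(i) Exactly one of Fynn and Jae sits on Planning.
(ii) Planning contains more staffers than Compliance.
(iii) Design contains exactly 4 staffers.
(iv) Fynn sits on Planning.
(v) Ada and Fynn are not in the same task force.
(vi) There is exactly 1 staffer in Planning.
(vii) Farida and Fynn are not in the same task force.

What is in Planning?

Planning = {Fynn}

From (iv): Fynn ∈ Planning.
(i) (exactly one): Jae ∉ Planning.
(v): Ada ∉ Planning.
(vi): Planning already has 1, so the rest are out.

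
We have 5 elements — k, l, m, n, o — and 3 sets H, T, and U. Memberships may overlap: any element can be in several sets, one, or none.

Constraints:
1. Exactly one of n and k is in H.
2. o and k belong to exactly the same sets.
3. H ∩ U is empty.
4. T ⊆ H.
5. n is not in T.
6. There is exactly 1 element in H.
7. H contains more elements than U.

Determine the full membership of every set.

H = {n}; T = {}; U = {}

From (5): n ∉ T.
Suppose k ∈ H: no assignment then satisfies all the clues, so k ∉ H.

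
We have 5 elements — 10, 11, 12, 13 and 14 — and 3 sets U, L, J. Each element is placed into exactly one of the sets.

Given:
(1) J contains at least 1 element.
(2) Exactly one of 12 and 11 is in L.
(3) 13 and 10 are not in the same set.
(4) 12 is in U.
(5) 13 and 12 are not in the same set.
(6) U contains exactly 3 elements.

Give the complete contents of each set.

U = {10, 12, 14}; L = {11}; J = {13}

From (4): 12 ∈ U.
(2) (exactly one): 11 ∈ L.
(5): 13 ∉ U.
(6): only 3 candidates remain for U, so all are in.
(1): only 1 candidates remain for J, so all are in.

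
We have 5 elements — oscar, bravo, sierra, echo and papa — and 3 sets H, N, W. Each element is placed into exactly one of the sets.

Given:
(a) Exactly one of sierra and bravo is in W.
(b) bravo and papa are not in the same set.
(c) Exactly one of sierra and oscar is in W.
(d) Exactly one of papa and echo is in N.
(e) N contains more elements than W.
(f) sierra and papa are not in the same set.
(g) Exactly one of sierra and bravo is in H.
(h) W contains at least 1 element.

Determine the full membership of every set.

H = {bravo, echo}; N = {oscar, papa}; W = {sierra}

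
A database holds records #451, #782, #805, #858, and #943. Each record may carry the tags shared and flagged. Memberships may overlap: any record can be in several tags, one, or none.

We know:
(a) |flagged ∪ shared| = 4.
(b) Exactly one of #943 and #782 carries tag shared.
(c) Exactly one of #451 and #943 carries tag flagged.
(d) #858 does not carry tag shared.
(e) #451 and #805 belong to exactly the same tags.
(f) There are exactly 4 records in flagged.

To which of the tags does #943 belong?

#943: none

From (d): #858 ∉ shared.
Suppose #943 ∈ shared: no assignment then satisfies all the clues, so #943 ∉ shared.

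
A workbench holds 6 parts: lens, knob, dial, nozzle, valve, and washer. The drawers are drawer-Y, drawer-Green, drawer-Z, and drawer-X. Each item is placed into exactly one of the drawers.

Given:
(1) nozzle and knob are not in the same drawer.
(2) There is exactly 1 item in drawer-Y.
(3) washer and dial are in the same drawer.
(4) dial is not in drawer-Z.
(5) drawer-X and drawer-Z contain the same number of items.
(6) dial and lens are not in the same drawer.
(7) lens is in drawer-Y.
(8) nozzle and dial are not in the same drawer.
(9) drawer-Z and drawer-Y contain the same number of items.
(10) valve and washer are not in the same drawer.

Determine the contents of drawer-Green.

drawer-Green = {dial, knob, washer}

From (4): dial ∉ drawer-Z.
From (7): lens ∈ drawer-Y.
(2): drawer-Y already has 1, so the rest are out.
(3): washer matches dial: washer ∉ drawer-Z.
Suppose knob ∉ drawer-Green: no assignment then satisfies all the clues, so knob ∈ drawer-Green.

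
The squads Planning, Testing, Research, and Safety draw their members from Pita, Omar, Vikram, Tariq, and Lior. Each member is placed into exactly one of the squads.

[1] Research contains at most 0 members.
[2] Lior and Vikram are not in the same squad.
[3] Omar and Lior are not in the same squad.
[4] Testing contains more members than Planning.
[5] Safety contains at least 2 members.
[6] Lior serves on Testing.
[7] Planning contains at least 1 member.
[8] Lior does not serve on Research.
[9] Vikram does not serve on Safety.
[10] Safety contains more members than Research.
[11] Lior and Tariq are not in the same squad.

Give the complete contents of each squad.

Planning = {Vikram}; Testing = {Lior, Pita}; Research = {}; Safety = {Omar, Tariq}

From (6): Lior ∈ Testing.
From (9): Vikram ∉ Safety.
(1): Research already has 0, so the rest are out.
(2): Vikram ∉ Testing.
(3): Omar ∉ Testing.
(11): Tariq ∉ Testing.
Only one squad left: Vikram ∈ Planning.
Suppose Pita ∈ Planning: no assignment then satisfies all the clues, so Pita ∉ Planning.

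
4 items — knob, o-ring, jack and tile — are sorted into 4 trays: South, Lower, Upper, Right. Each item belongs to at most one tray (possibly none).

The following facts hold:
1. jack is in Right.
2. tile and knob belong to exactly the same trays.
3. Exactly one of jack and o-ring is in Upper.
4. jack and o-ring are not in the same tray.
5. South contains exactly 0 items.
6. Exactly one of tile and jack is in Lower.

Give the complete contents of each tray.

South = {}; Lower = {knob, tile}; Upper = {o-ring}; Right = {jack}

From (1): jack ∈ Right.
(3) (exactly one): o-ring ∈ Upper.
(5): South already has 0, so the rest are out.
(6) (exactly one): tile ∈ Lower.
(2): knob matches tile: knob ∈ Lower.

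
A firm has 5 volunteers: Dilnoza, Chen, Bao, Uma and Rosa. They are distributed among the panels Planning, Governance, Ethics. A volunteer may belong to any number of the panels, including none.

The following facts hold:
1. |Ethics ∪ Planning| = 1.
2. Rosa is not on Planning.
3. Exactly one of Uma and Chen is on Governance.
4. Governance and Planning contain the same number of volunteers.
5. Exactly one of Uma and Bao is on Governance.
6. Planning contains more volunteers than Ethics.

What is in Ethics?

From (2): Rosa ∉ Planning.
Suppose Dilnoza ∈ Ethics: no assignment then satisfies all the clues, so Dilnoza ∉ Ethics.

Ethics = {}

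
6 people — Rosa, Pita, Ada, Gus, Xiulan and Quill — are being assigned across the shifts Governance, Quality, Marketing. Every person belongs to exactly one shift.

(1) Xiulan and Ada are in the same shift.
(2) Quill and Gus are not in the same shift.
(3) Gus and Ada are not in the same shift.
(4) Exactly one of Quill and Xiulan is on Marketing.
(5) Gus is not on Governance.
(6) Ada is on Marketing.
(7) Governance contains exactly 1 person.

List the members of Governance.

From (5): Gus ∉ Governance.
From (6): Ada ∈ Marketing.
(1): Xiulan matches Ada: Xiulan ∉ Governance.
(1): Xiulan matches Ada: Xiulan ∉ Quality.
(1): Xiulan matches Ada: Xiulan ∈ Marketing.
(3): Gus ∉ Marketing.
(4) (exactly one): Quill ∉ Marketing.
Only one shift left: Gus ∈ Quality.
(2): Quill ∉ Quality.
Only one shift left: Quill ∈ Governance.
(7): Governance already has 1, so the rest are out.

Governance = {Quill}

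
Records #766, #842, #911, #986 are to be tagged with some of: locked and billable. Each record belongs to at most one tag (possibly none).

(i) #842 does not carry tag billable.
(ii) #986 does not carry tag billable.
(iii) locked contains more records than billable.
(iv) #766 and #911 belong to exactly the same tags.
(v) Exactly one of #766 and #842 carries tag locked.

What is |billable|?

From (i): #842 ∉ billable.
From (ii): #986 ∉ billable.
Suppose #766 ∈ billable: no assignment then satisfies all the clues, so #766 ∉ billable.

0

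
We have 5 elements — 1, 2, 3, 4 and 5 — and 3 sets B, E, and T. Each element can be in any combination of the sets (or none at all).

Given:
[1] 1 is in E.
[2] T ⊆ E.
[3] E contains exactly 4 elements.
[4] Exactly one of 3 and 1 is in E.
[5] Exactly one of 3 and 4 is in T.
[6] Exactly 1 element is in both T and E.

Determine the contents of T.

T = {4}

From (1): 1 ∈ E.
(4) (exactly one): 3 ∉ E.
(2) contrapositive: 3 ∉ T.
(3): only 4 candidates remain for E, so all are in.
(5) (exactly one): 4 ∈ T.
Suppose 1 ∈ T: no assignment then satisfies all the clues, so 1 ∉ T.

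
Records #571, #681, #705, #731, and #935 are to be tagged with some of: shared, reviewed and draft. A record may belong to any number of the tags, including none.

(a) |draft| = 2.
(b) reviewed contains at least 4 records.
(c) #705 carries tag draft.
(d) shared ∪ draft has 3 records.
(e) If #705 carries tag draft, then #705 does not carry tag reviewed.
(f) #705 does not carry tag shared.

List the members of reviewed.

reviewed = {#571, #681, #731, #935}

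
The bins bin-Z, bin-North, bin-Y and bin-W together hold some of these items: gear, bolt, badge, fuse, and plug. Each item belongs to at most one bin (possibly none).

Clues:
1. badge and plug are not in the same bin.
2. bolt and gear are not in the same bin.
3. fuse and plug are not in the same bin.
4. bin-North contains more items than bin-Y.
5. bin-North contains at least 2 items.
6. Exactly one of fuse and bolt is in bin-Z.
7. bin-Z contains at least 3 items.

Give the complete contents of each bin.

bin-Z = {badge, fuse, gear}; bin-North = {bolt, plug}; bin-Y = {}; bin-W = {}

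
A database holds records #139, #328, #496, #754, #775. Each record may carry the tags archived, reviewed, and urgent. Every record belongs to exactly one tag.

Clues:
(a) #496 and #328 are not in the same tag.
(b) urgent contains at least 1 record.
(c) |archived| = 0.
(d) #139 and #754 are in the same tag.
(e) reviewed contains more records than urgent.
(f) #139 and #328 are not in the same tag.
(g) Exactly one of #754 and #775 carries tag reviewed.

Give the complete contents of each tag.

(c): archived already has 0, so the rest are out.
Suppose #139 ∉ reviewed: no assignment then satisfies all the clues, so #139 ∈ reviewed.

archived = {}; reviewed = {#139, #496, #754}; urgent = {#328, #775}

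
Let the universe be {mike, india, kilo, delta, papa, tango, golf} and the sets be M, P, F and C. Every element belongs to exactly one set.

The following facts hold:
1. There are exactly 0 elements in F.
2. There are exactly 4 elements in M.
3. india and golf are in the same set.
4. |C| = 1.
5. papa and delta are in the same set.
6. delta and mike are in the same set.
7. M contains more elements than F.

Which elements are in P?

P = {golf, india}

(1): F already has 0, so the rest are out.
Suppose mike ∈ P: no assignment then satisfies all the clues, so mike ∉ P.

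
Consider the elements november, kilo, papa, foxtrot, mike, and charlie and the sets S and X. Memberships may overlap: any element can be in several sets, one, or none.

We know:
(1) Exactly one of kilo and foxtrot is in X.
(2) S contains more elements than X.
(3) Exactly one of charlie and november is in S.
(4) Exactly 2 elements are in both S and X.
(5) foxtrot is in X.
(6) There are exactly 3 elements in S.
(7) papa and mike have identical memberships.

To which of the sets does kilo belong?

From (5): foxtrot ∈ X.
(1) (exactly one): kilo ∉ X.
Suppose kilo ∉ S: no assignment then satisfies all the clues, so kilo ∈ S.

kilo: S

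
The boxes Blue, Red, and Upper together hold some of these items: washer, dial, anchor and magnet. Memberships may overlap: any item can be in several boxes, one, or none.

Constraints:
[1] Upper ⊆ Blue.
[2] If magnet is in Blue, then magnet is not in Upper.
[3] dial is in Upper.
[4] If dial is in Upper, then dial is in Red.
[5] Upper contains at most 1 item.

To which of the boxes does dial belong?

From (3): dial ∈ Upper.
(1) with dial ∈ Upper: dial ∈ Blue.
(4): dial ∈ Red.
(5): Upper already has 1, so the rest are out.

dial: Blue, Red, Upper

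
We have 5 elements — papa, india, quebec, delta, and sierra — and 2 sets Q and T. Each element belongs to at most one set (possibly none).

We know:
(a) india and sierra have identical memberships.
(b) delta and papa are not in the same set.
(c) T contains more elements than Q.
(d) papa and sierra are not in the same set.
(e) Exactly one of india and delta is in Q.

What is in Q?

Q = {delta}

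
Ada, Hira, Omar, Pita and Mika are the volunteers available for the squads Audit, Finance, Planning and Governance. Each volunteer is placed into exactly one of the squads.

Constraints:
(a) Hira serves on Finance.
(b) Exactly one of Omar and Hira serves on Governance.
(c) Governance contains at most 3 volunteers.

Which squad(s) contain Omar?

Omar: Governance

From (a): Hira ∈ Finance.
(b) (exactly one): Omar ∈ Governance.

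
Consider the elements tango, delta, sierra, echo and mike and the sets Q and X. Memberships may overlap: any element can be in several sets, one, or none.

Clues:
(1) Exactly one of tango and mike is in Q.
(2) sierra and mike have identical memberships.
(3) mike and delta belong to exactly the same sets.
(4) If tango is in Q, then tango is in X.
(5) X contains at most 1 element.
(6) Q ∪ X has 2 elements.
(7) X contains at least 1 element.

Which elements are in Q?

Q = {echo, tango}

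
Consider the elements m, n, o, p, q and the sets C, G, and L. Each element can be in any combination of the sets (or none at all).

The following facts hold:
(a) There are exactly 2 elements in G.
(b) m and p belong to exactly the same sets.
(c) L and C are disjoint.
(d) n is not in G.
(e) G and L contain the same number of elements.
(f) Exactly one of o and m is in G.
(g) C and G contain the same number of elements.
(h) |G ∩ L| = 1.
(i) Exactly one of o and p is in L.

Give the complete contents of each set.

C = {m, p}; G = {o, q}; L = {n, o}

From (d): n ∉ G.
Suppose m ∉ C: no assignment then satisfies all the clues, so m ∈ C.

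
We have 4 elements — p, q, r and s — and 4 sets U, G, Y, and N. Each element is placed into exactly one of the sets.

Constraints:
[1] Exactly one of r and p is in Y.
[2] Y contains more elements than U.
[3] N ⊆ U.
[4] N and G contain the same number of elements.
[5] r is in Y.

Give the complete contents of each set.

U = {p}; G = {}; Y = {q, r, s}; N = {}

From (5): r ∈ Y.
(1) (exactly one): p ∉ Y.
Suppose p ∉ U: no assignment then satisfies all the clues, so p ∈ U.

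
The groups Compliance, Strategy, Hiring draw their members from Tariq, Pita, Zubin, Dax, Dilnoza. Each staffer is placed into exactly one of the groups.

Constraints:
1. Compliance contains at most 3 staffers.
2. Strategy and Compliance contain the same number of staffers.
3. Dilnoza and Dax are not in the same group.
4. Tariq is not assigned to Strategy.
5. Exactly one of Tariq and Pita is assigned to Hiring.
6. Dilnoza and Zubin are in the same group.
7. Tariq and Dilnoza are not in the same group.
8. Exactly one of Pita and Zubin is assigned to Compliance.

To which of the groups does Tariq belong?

Tariq: Hiring

From (4): Tariq ∉ Strategy.
Suppose Tariq ∈ Compliance: no assignment then satisfies all the clues, so Tariq ∉ Compliance.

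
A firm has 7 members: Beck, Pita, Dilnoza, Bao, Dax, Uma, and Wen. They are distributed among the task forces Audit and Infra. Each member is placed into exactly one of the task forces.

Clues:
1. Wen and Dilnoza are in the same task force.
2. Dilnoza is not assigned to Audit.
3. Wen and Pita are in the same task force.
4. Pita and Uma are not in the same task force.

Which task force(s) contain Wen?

From (2): Dilnoza ∉ Audit.
(1): Wen matches Dilnoza: Wen ∉ Audit.
(3): Pita matches Wen: Pita ∉ Audit.
Only one task force left: Pita ∈ Infra.
Only one task force left: Dilnoza ∈ Infra.
Only one task force left: Wen ∈ Infra.
(4): Uma ∉ Infra.
Only one task force left: Uma ∈ Audit.

Wen: Infra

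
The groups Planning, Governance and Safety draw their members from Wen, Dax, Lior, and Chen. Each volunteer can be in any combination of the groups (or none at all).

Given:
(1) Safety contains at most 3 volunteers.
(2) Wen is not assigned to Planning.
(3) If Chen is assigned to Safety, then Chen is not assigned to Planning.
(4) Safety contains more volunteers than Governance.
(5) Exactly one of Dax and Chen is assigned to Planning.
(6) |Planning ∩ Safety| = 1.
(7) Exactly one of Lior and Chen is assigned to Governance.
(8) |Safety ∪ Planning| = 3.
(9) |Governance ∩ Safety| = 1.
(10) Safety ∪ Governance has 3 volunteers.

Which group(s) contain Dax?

Dax: Planning, Safety

From (2): Wen ∉ Planning.
Suppose Dax ∉ Planning: no assignment then satisfies all the clues, so Dax ∈ Planning.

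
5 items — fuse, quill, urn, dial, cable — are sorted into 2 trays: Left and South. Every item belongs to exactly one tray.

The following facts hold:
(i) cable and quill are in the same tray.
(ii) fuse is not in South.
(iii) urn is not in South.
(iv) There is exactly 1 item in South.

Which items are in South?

From (ii): fuse ∉ South.
From (iii): urn ∉ South.
Only one tray left: fuse ∈ Left.
Only one tray left: urn ∈ Left.
Suppose quill ∈ South: no assignment then satisfies all the clues, so quill ∉ South.

South = {dial}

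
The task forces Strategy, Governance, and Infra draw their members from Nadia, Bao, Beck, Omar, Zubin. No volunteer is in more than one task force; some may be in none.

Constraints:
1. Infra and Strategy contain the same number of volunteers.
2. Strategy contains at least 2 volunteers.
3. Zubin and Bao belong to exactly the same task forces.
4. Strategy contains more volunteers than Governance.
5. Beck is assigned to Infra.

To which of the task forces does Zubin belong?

Zubin: Strategy

From (5): Beck ∈ Infra.
Suppose Zubin ∉ Strategy: no assignment then satisfies all the clues, so Zubin ∈ Strategy.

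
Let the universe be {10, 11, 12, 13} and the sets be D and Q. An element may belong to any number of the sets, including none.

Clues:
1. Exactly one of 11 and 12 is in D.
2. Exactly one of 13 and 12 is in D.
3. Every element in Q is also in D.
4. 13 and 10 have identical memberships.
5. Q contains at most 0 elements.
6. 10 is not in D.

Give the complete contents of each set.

D = {12}; Q = {}

From (6): 10 ∉ D.
(3) contrapositive: 10 ∉ Q.
(4): 13 matches 10: 13 ∉ D.
(4): 13 matches 10: 13 ∉ Q.
(5): Q already has 0, so the rest are out.
(2) (exactly one): 12 ∈ D.
(1) (exactly one): 11 ∉ D.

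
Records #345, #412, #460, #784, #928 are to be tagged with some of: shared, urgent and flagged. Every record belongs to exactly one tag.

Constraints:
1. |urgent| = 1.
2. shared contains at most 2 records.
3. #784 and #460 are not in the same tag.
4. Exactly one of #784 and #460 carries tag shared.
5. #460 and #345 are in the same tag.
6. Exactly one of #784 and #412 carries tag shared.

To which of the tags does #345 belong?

#345: flagged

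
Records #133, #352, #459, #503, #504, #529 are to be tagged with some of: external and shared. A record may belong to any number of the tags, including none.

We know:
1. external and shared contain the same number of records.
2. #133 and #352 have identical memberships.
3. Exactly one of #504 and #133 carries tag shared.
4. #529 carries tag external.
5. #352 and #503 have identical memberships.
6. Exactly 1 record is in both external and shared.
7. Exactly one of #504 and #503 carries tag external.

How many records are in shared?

2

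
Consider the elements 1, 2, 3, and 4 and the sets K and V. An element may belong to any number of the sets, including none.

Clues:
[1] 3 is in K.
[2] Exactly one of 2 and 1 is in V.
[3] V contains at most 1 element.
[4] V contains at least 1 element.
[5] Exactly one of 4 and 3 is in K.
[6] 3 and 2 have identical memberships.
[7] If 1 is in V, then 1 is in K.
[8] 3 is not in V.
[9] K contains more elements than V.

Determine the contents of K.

From (1): 3 ∈ K.
From (8): 3 ∉ V.
(5) (exactly one): 4 ∉ K.
(6): 2 matches 3: 2 ∈ K.
(6): 2 matches 3: 2 ∉ V.
(2) (exactly one): 1 ∈ V.
(3): V already has 1, so the rest are out.
(7): 1 ∈ K.

K = {1, 2, 3}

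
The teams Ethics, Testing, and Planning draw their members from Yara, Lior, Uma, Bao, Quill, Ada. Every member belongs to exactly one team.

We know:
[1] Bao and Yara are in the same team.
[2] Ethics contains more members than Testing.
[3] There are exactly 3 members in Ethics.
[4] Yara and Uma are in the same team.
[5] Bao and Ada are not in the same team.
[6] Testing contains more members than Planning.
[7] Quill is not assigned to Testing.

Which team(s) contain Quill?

Quill: Planning

From (7): Quill ∉ Testing.
Suppose Quill ∈ Ethics: no assignment then satisfies all the clues, so Quill ∉ Ethics.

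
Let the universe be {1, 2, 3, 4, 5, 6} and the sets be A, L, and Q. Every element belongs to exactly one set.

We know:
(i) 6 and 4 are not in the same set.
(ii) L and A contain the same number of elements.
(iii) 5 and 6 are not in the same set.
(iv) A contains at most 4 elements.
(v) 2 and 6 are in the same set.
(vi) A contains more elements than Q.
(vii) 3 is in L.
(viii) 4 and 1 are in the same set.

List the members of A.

A = {1, 4, 5}

From (vii): 3 ∈ L.
Suppose 1 ∉ A: no assignment then satisfies all the clues, so 1 ∈ A.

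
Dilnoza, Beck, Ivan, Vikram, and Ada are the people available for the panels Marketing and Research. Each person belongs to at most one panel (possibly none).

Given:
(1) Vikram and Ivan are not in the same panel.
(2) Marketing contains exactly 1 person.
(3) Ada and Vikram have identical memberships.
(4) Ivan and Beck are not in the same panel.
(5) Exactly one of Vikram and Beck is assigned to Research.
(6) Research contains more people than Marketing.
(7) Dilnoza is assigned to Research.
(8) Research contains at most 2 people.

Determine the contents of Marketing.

Marketing = {Ivan}

From (7): Dilnoza ∈ Research.
Suppose Beck ∈ Marketing: no assignment then satisfies all the clues, so Beck ∉ Marketing.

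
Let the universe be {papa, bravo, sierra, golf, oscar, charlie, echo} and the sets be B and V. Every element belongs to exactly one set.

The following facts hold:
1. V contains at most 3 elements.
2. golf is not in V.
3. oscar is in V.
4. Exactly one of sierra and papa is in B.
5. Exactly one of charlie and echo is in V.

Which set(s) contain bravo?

bravo: B

From (2): golf ∉ V.
From (3): oscar ∈ V.
Only one set left: golf ∈ B.
Suppose bravo ∉ B: no assignment then satisfies all the clues, so bravo ∈ B.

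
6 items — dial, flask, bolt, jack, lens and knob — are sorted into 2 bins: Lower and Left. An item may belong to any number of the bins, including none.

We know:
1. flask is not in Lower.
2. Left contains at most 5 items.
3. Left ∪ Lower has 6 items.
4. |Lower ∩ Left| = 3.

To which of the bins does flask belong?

flask: Left

From (1): flask ∉ Lower.
Suppose flask ∉ Left: no assignment then satisfies all the clues, so flask ∈ Left.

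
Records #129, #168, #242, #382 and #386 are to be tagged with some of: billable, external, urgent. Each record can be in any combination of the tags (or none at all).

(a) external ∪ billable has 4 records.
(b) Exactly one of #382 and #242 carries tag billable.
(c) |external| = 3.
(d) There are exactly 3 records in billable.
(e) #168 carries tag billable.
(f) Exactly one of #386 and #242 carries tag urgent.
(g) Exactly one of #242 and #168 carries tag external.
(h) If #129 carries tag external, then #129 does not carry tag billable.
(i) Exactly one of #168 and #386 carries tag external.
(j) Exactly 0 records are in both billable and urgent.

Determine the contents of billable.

billable = {#168, #382, #386}

From (e): #168 ∈ billable.
Suppose #129 ∈ billable: no assignment then satisfies all the clues, so #129 ∉ billable.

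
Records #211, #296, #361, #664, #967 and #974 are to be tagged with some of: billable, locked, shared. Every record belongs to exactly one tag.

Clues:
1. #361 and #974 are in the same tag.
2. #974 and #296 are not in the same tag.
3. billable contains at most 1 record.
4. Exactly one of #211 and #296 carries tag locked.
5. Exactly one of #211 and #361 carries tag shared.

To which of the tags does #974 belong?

#974: shared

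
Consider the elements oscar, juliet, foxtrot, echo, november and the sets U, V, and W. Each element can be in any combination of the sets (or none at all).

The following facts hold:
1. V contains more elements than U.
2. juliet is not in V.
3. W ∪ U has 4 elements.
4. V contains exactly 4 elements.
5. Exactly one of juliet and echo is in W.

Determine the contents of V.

From (2): juliet ∉ V.
(4): only 4 candidates remain for V, so all are in.

V = {echo, foxtrot, november, oscar}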